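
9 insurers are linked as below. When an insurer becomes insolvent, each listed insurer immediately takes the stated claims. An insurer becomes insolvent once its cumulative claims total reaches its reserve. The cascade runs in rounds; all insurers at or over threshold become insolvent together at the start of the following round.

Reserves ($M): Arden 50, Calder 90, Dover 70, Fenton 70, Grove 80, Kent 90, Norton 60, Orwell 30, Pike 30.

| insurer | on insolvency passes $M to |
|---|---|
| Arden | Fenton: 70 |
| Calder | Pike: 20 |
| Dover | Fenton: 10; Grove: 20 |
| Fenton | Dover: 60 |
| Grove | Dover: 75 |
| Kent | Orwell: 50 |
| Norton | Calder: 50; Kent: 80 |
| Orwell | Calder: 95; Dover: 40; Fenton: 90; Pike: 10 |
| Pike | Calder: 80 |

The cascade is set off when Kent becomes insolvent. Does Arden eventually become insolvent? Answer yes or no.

Round 1 — Kent becomes insolvent (initial).
  Orwell: +50 → 50 ≥ 30
Round 2 — Orwell becomes insolvent.
  Calder: +95 → 95 ≥ 90
  Dover: +40 → 40 < 70
  Fenton: +90 → 90 ≥ 70
  Pike: +10 → 10 < 30
Round 3 — Calder, Fenton become insolvent.
  Dover: +60 → 100 ≥ 70
  Pike: +20 → 30 ≥ 30
Round 4 — Dover, Pike become insolvent.
  Grove: +20 → 20 < 80
No further insolvencies.

no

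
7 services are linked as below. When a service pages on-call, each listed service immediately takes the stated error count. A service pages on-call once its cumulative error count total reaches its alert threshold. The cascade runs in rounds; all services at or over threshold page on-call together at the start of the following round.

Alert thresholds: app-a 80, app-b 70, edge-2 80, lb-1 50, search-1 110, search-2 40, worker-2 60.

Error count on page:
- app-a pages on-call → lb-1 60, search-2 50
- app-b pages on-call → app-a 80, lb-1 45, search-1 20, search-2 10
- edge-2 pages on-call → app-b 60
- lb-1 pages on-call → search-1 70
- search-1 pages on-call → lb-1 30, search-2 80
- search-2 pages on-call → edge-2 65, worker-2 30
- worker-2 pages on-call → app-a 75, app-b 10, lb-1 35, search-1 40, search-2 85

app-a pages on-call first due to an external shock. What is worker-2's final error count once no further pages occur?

30

Round 1 — app-a pages on-call (initial).
  lb-1: +60 → 60 ≥ 50
  search-2: +50 → 50 ≥ 40
Round 2 — lb-1, search-2 page on-call.
  edge-2: +65 → 65 < 80
  search-1: +70 → 70 < 110
  worker-2: +30 → 30 < 60
No further pages.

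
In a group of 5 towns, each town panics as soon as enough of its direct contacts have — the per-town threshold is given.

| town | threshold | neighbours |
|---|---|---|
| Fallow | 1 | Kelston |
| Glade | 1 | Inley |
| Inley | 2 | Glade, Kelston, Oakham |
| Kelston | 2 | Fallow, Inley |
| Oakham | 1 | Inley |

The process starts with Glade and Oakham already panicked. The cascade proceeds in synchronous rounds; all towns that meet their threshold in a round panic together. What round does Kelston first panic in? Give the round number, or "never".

never

Round 1 — Glade, Oakham panic (initial).
Round 2 — checking thresholds:
  Inley: 2 of 3 neighbours ≥ 2, panics.
Round 3 — no new panics; cascade stops.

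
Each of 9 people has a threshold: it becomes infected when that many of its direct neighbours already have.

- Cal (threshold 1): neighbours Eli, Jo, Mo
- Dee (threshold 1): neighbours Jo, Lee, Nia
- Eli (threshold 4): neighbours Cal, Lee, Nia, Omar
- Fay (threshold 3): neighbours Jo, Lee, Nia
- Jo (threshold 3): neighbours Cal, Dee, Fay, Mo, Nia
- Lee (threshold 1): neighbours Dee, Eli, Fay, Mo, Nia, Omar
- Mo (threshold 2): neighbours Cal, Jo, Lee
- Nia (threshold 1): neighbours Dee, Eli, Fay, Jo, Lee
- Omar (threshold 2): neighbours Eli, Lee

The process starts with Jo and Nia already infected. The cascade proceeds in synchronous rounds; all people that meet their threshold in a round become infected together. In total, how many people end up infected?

7

Round 1 — Jo, Nia become infected (initial).
Round 2 — checking thresholds:
  Cal: 1 of 3 neighbours ≥ 1, becomes infected.
  Dee: 2 of 3 neighbours ≥ 1, becomes infected.
  Eli: 1 of 4 neighbours < 4, below threshold.
  Fay: 2 of 3 neighbours < 3, below threshold.
  Lee: 1 of 6 neighbours ≥ 1, becomes infected.
  Mo: 1 of 3 neighbours < 2, below threshold.
Round 3 — checking thresholds:
  Eli: 3 of 4 neighbours < 4, below threshold.
  Fay: 3 of 3 neighbours ≥ 3, becomes infected.
  Mo: 3 of 3 neighbours ≥ 2, becomes infected.
  Omar: 1 of 2 neighbours < 2, below threshold.
Round 4 — no new infections; cascade stops.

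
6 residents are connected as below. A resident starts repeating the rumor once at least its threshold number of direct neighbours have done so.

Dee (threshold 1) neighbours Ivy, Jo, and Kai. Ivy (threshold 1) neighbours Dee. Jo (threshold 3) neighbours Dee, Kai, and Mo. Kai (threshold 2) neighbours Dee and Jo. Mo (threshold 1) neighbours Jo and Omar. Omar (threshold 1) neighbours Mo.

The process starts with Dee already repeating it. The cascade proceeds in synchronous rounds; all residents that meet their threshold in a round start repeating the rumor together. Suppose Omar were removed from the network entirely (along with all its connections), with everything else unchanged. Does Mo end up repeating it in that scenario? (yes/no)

With Omar removed:
Round 1 — Dee starts repeating the rumor (initial).
Round 2 — checking thresholds:
  Ivy: 1 of 1 neighbours ≥ 1, starts repeating the rumor.
  Jo: 1 of 3 neighbours < 3, below threshold.
  Kai: 1 of 2 neighbours < 2, below threshold.
Round 3 — no new spreads; cascade stops.

no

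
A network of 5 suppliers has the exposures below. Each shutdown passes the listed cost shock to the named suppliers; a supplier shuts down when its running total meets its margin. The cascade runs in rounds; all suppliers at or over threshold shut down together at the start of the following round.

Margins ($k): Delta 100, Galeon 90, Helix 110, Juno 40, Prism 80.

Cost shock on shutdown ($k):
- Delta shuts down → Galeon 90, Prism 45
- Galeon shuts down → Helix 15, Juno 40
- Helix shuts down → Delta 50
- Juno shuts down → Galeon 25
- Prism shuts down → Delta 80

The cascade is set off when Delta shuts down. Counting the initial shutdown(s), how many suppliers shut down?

Round 1 — Delta shuts down (initial).
  Galeon: +90 → 90 ≥ 90
  Prism: +45 → 45 < 80
Round 2 — Galeon shuts down.
  Helix: +15 → 15 < 110
  Juno: +40 → 40 ≥ 40
Round 3 — Juno shuts down.
No further shutdowns.

3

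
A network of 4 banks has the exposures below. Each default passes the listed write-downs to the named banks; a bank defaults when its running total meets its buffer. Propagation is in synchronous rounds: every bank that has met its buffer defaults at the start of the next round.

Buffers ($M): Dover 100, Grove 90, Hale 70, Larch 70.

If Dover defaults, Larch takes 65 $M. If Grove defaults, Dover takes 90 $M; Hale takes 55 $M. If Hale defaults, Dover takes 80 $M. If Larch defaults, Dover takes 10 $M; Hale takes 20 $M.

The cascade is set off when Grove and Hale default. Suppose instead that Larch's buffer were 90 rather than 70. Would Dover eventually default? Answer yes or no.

yes

With Larch's buffer at 90:
Round 1 — Grove, Hale default (initial).
  Dover: +90+80 → 170 ≥ 100
Round 2 — Dover defaults.
  Larch: +65 → 65 < 90
No further defaults.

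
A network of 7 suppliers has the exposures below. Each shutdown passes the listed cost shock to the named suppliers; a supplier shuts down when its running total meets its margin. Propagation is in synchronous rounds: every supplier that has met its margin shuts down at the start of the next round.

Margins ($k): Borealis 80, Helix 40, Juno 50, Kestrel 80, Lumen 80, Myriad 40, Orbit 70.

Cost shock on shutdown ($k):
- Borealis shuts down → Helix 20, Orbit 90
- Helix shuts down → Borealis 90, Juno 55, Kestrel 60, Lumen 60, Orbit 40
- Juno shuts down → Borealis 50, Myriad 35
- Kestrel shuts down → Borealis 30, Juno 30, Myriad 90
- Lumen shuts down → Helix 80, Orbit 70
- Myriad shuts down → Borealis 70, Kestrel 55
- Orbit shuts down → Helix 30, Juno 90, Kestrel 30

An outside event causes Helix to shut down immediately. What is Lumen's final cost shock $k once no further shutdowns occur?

60

Round 1 — Helix shuts down (initial).
  Borealis: +90 → 90 ≥ 80
  Juno: +55 → 55 ≥ 50
  Kestrel: +60 → 60 < 80
  Lumen: +60 → 60 < 80
  Orbit: +40 → 40 < 70
Round 2 — Borealis, Juno shut down.
  Myriad: +35 → 35 < 40
  Orbit: +90 → 130 ≥ 70
Round 3 — Orbit shuts down.
  Kestrel: +30 → 90 ≥ 80
Round 4 — Kestrel shuts down.
  Myriad: +90 → 125 ≥ 40
Round 5 — Myriad shuts down.
No further shutdowns.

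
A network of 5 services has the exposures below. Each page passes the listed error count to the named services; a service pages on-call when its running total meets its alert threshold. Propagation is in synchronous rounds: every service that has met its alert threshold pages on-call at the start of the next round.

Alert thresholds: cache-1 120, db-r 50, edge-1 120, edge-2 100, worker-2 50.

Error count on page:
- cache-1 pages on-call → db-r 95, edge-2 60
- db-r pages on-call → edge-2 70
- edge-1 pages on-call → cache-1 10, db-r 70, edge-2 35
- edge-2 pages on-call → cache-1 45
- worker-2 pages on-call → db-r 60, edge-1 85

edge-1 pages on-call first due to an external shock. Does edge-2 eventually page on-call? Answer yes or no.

Round 1 — edge-1 pages on-call (initial).
  cache-1: +10 → 10 < 120
  db-r: +70 → 70 ≥ 50
  edge-2: +35 → 35 < 100
Round 2 — db-r pages on-call.
  edge-2: +70 → 105 ≥ 100
Round 3 — edge-2 pages on-call.
  cache-1: +45 → 55 < 120
No further pages.

yes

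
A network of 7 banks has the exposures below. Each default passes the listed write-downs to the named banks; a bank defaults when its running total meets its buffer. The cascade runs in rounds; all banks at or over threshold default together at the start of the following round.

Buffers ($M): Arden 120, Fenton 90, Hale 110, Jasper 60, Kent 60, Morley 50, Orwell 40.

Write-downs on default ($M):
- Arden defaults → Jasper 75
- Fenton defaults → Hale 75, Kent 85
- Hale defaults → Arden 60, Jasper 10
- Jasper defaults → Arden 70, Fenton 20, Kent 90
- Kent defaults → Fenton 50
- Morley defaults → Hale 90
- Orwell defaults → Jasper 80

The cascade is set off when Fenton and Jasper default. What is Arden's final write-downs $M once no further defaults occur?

70

Round 1 — Fenton, Jasper default (initial).
  Arden: +70 → 70 < 120
  Hale: +75 → 75 < 110
  Kent: +85+90 → 175 ≥ 60
Round 2 — Kent defaults.
No further defaults.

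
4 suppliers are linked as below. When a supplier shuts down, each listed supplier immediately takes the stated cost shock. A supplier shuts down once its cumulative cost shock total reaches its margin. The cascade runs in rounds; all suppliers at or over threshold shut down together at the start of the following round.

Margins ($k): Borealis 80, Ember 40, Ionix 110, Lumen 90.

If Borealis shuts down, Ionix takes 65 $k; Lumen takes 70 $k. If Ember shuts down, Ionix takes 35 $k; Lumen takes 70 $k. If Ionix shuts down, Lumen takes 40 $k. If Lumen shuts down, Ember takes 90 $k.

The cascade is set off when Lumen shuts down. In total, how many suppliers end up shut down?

2

Round 1 — Lumen shuts down (initial).
  Ember: +90 → 90 ≥ 40
Round 2 — Ember shuts down.
  Ionix: +35 → 35 < 110
No further shutdowns.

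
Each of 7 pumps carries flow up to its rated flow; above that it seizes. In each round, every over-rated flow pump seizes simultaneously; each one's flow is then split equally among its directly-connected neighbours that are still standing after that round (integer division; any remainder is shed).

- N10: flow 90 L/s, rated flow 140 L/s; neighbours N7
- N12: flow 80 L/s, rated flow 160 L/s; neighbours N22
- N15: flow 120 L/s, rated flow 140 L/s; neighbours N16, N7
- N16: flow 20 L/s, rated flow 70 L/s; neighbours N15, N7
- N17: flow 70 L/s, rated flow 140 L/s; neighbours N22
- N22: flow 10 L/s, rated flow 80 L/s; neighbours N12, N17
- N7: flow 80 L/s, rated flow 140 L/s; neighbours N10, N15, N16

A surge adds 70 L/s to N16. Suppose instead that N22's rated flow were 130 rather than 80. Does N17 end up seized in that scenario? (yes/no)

With N22's rated flow at 130:
Round 1 — N16 at 90 > 70. N16 seizes.
  N16 sheds 90 L/s to N15, N7: 45 each.
    N15: 120+45 = 165 > 140
    N7: 80+45 = 125 ≤ 140
Round 2 — N15 seizes.
  N15 sheds 165 L/s to N7: 165 each.
    N7: 125+165 = 290 > 140
Round 3 — N7 seizes.
  N7 sheds 290 L/s to N10: 290 each.
    N10: 90+290 = 380 > 140
Round 4 — N10 seizes.
  N10 sheds 380 L/s: no online neighbours, lost.
No further seizures.

no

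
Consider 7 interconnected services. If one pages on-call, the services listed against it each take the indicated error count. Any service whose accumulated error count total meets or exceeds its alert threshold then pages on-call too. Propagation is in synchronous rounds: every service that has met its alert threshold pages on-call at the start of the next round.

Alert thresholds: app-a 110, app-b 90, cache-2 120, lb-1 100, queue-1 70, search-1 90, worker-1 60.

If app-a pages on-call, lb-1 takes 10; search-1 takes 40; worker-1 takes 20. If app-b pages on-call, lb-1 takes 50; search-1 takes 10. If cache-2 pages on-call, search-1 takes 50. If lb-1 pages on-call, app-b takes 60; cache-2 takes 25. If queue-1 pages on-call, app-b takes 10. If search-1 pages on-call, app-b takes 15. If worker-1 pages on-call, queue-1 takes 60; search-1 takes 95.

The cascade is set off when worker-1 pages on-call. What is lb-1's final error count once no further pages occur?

Round 1 — worker-1 pages on-call (initial).
  queue-1: +60 → 60 < 70
  search-1: +95 → 95 ≥ 90
Round 2 — search-1 pages on-call.
  app-b: +15 → 15 < 90
No further pages.

0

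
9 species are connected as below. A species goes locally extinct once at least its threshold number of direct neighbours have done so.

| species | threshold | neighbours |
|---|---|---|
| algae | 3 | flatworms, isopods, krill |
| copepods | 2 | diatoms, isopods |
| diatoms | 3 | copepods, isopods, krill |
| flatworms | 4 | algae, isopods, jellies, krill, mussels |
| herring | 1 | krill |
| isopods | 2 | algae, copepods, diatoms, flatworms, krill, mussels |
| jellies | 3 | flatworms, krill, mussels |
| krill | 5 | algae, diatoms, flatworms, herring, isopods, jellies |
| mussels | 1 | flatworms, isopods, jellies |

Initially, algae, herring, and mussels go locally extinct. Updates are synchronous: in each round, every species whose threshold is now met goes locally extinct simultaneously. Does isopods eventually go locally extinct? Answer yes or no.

yes

Round 1 — algae, herring, mussels go locally extinct (initial).
Round 2 — checking thresholds:
  flatworms: 2 of 5 neighbours < 4, below threshold.
  isopods: 2 of 6 neighbours ≥ 2, goes locally extinct.
  jellies: 1 of 3 neighbours < 3, below threshold.
  krill: 2 of 6 neighbours < 5, below threshold.
Round 3 — no new extinctions; cascade stops.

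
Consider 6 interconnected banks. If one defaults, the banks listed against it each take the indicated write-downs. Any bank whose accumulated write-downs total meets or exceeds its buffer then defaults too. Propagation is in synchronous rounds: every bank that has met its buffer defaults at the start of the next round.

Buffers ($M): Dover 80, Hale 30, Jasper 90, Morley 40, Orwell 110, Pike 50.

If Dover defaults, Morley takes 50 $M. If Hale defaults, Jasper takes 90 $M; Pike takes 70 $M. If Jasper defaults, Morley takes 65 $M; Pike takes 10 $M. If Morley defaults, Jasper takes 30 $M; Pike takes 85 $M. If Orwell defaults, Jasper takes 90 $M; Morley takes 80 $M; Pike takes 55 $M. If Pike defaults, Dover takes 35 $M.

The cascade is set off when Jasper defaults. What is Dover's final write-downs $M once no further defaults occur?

Round 1 — Jasper defaults (initial).
  Morley: +65 → 65 ≥ 40
  Pike: +10 → 10 < 50
Round 2 — Morley defaults.
  Pike: +85 → 95 ≥ 50
Round 3 — Pike defaults.
  Dover: +35 → 35 < 80
No further defaults.

35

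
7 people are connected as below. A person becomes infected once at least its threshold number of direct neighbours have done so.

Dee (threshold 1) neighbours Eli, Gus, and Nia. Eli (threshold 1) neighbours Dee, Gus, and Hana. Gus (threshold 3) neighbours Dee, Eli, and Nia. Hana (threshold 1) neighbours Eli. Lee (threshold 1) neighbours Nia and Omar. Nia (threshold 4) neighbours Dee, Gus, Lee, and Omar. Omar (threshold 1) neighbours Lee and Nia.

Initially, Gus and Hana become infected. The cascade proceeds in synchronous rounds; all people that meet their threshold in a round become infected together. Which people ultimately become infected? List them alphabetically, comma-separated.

Round 1 — Gus, Hana become infected (initial).
Round 2 — checking thresholds:
  Dee: 1 of 3 neighbours ≥ 1, becomes infected.
  Eli: 2 of 3 neighbours ≥ 1, becomes infected.
  Nia: 1 of 4 neighbours < 4, holds.
Round 3 — no new infections; cascade stops.

Dee, Eli, Gus, Hana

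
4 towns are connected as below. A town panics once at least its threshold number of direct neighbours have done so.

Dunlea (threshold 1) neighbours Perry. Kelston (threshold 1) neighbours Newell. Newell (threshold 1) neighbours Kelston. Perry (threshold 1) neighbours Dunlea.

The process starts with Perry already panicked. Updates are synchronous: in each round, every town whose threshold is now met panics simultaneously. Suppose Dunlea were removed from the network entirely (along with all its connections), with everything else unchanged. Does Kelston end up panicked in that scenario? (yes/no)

no

With Dunlea removed:
Round 1 — Perry panics (initial).
Round 2 — no new panics; cascade stops.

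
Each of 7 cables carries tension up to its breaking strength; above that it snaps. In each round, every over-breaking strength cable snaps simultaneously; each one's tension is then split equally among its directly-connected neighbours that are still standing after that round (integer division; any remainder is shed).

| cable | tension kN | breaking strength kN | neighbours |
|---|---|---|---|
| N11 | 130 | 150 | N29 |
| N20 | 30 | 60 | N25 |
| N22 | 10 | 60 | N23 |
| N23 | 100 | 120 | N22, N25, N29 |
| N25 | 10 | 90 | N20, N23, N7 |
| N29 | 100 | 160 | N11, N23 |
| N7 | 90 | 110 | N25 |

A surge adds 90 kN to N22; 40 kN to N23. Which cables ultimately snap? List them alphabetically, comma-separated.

Round 1 — N22 at 100 > 60; N23 at 140 > 120. N22, N23 snap.
  N22 sheds 100 kN: no online neighbours, lost.
  N23 sheds 140 kN to N25, N29: 70 each.
    N25: 10+70 = 80 ≤ 90
    N29: 100+70 = 170 > 160
Round 2 — N29 snaps.
  N29 sheds 170 kN to N11: 170 each.
    N11: 130+170 = 300 > 150
Round 3 — N11 snaps.
  N11 sheds 300 kN: no online neighbours, lost.
No further breaks.

N11, N22, N23, N29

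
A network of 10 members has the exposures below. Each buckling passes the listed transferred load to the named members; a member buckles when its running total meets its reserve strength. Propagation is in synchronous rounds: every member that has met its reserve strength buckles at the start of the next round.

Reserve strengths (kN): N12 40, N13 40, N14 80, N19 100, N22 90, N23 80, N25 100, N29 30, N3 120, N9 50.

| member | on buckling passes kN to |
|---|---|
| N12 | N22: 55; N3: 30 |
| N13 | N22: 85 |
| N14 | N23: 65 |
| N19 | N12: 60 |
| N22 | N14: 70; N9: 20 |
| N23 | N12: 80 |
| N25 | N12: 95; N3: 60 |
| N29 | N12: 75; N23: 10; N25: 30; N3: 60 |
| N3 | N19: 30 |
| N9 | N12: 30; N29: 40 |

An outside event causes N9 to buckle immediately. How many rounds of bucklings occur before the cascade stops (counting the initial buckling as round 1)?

3

Round 1 — N9 buckles (initial).
  N12: +30 → 30 < 40
  N29: +40 → 40 ≥ 30
Round 2 — N29 buckles.
  N12: +75 → 105 ≥ 40
  N23: +10 → 10 < 80
  N25: +30 → 30 < 100
  N3: +60 → 60 < 120
Round 3 — N12 buckles.
  N22: +55 → 55 < 90
  N3: +30 → 90 < 120
No further bucklings.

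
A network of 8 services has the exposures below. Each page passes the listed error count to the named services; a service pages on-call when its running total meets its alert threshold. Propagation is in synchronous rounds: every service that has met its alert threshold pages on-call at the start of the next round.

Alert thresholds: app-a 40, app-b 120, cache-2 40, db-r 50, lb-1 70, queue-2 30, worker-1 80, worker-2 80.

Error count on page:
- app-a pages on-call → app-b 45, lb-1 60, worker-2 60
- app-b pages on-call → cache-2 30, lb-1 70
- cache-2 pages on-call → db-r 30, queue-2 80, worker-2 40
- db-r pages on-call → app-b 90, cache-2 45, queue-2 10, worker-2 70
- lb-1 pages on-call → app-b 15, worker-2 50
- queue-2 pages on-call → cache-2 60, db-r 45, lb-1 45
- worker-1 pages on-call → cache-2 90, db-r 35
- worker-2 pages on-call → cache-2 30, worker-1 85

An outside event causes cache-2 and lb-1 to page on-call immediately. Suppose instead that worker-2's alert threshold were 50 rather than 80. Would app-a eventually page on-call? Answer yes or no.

With worker-2's alert threshold at 50:
Round 1 — cache-2, lb-1 page on-call (initial).
  app-b: +15 → 15 < 120
  db-r: +30 → 30 < 50
  queue-2: +80 → 80 ≥ 30
  worker-2: +40+50 → 90 ≥ 50
Round 2 — queue-2, worker-2 page on-call.
  db-r: +45 → 75 ≥ 50
  worker-1: +85 → 85 ≥ 80
Round 3 — db-r, worker-1 page on-call.
  app-b: +90 → 105 < 120
No further pages.

no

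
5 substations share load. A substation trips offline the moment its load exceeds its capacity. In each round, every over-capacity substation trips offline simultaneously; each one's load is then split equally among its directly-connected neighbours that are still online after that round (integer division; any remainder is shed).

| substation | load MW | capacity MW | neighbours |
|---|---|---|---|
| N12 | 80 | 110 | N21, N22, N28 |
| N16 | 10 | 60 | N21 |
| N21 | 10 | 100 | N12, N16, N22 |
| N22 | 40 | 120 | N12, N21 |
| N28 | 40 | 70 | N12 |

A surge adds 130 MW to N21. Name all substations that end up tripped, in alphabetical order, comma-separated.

N12, N21, N22, N28

Round 1 — N21 at 140 > 100. N21 trips offline.
  N21 sheds 140 MW to N12, N16, N22: 46 each (2 lost).
    N12: 80+46 = 126 > 110
    N16: 10+46 = 56 ≤ 60
    N22: 40+46 = 86 ≤ 120
Round 2 — N12 trips offline.
  N12 sheds 126 MW to N22, N28: 63 each.
    N22: 86+63 = 149 > 120
    N28: 40+63 = 103 > 70
Round 3 — N22, N28 trip offline.
  N22 sheds 149 MW: no online neighbours, lost.
  N28 sheds 103 MW: no online neighbours, lost.
No further trips.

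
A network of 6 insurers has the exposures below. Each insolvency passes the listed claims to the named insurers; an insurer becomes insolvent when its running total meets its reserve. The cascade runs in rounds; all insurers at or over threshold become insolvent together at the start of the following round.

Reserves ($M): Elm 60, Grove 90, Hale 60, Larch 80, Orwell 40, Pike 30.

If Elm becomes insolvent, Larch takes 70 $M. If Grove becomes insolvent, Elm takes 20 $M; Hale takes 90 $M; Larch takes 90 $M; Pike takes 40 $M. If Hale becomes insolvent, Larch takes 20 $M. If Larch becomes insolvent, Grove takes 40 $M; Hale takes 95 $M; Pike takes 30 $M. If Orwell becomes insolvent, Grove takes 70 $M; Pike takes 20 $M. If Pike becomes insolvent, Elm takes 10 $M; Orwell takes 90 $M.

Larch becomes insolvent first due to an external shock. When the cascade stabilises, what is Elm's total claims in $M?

Round 1 — Larch becomes insolvent (initial).
  Grove: +40 → 40 < 90
  Hale: +95 → 95 ≥ 60
  Pike: +30 → 30 ≥ 30
Round 2 — Hale, Pike become insolvent.
  Elm: +10 → 10 < 60
  Orwell: +90 → 90 ≥ 40
Round 3 — Orwell becomes insolvent.
  Grove: +70 → 110 ≥ 90
Round 4 — Grove becomes insolvent.
  Elm: +20 → 30 < 60
No further insolvencies.

30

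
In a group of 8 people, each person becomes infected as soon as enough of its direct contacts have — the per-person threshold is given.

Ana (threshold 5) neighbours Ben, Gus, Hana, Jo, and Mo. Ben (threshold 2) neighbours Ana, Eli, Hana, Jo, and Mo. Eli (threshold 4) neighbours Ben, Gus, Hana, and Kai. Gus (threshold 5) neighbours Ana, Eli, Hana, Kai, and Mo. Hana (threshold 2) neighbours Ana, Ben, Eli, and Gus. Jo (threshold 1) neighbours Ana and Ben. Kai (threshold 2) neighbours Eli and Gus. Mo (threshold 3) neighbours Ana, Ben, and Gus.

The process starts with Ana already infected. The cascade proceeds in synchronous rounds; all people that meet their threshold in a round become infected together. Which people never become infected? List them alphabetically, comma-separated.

Eli, Gus, Kai, Mo

Round 1 — Ana becomes infected (initial).
Round 2 — checking thresholds:
  Ben: 1 of 5 neighbours < 2, holds.
  Gus: 1 of 5 neighbours < 5, holds.
  Hana: 1 of 4 neighbours < 2, holds.
  Jo: 1 of 2 neighbours ≥ 1, becomes infected.
  Mo: 1 of 3 neighbours < 3, holds.
Round 3 — checking thresholds:
  Ben: 2 of 5 neighbours ≥ 2, becomes infected.
  Gus: 1 of 5 neighbours < 5, holds.
  Hana: 1 of 4 neighbours < 2, holds.
  Mo: 1 of 3 neighbours < 3, holds.
Round 4 — checking thresholds:
  Eli: 1 of 4 neighbours < 4, holds.
  Gus: 1 of 5 neighbours < 5, holds.
  Hana: 2 of 4 neighbours ≥ 2, becomes infected.
  Mo: 2 of 3 neighbours < 3, holds.
Round 5 — no new infections; cascade stops.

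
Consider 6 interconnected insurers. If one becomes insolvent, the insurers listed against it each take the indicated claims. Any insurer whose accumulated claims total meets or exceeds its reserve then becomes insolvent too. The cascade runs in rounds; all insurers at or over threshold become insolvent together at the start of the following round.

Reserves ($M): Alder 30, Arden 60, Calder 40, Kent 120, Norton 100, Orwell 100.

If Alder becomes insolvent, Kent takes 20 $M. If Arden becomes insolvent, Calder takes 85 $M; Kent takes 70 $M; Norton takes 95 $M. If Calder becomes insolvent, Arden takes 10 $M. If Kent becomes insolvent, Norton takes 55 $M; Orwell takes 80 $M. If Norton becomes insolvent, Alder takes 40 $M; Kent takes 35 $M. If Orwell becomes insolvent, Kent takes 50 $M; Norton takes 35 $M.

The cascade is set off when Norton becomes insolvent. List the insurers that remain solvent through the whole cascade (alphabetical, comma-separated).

Arden, Calder, Kent, Orwell

Round 1 — Norton becomes insolvent (initial).
  Alder: +40 → 40 ≥ 30
  Kent: +35 → 35 < 120
Round 2 — Alder becomes insolvent.
  Kent: +20 → 55 < 120
No further insolvencies.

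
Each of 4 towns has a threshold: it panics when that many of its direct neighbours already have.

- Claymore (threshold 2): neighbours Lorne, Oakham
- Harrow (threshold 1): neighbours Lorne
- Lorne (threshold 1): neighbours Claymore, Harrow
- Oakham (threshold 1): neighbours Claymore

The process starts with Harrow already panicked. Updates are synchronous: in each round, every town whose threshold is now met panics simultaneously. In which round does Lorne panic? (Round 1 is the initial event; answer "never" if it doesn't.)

2

Round 1 — Harrow panics (initial).
Round 2 — checking thresholds:
  Lorne: 1 of 2 neighbours ≥ 1, panics.
Round 3 — no new panics; cascade stops.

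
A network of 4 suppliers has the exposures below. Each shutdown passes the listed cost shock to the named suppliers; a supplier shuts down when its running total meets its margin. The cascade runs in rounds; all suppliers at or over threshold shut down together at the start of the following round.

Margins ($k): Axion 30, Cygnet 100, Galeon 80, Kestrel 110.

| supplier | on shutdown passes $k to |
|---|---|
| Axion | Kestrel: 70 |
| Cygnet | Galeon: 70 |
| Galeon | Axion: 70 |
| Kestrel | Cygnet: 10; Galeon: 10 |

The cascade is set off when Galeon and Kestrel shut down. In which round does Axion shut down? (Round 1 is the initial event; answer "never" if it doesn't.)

Round 1 — Galeon, Kestrel shut down (initial).
  Axion: +70 → 70 ≥ 30
  Cygnet: +10 → 10 < 100
Round 2 — Axion shuts down.
No further shutdowns.

2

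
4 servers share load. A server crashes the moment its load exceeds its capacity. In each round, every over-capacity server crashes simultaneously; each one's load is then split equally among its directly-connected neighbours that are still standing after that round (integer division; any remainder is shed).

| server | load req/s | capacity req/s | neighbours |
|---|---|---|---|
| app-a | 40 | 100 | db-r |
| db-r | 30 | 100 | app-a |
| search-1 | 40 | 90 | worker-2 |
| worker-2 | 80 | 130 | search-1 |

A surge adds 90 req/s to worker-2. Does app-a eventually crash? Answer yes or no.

no

Round 1 — worker-2 at 170 > 130. worker-2 crashes.
  worker-2 sheds 170 req/s to search-1: 170 each.
    search-1: 40+170 = 210 > 90
Round 2 — search-1 crashes.
  search-1 sheds 210 req/s: no online neighbours, lost.
No further crashes.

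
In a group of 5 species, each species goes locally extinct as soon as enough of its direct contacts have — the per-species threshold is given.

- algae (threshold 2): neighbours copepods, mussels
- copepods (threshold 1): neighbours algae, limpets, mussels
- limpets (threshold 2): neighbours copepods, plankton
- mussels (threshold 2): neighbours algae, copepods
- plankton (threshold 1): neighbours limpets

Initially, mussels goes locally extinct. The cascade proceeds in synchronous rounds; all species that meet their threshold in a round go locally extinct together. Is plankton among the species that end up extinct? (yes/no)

Round 1 — mussels goes locally extinct (initial).
Round 2 — checking thresholds:
  algae: 1 of 2 neighbours < 2, below threshold.
  copepods: 1 of 3 neighbours ≥ 1, goes locally extinct.
Round 3 — checking thresholds:
  algae: 2 of 2 neighbours ≥ 2, goes locally extinct.
  limpets: 1 of 2 neighbours < 2, below threshold.
Round 4 — no new extinctions; cascade stops.

no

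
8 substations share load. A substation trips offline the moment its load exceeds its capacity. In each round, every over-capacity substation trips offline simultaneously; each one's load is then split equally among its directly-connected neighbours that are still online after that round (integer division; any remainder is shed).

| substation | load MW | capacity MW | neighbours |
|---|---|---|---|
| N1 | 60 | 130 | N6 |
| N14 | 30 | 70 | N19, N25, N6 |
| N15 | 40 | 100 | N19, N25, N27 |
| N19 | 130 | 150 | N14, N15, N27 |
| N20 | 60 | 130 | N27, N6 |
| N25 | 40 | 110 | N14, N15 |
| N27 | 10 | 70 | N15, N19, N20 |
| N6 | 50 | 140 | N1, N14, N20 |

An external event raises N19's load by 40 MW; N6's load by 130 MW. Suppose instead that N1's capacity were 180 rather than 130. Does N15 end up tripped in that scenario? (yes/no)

With N1's capacity at 180:
Round 1 — N19 at 170 > 150; N6 at 180 > 140. N19, N6 trip offline.
  N19 sheds 170 MW to N14, N15, N27: 56 each (2 lost).
    N14: 30+56 = 86 > 70
    N15: 40+56 = 96 ≤ 100
    N27: 10+56 = 66 ≤ 70
  N6 sheds 180 MW to N1, N14, N20: 60 each.
    N1: 60+60 = 120 ≤ 180
    N14: 86+60 = 146 > 70
    N20: 60+60 = 120 ≤ 130
Round 2 — N14 trips offline.
  N14 sheds 146 MW to N25: 146 each.
    N25: 40+146 = 186 > 110
Round 3 — N25 trips offline.
  N25 sheds 186 MW to N15: 186 each.
    N15: 96+186 = 282 > 100
Round 4 — N15 trips offline.
  N15 sheds 282 MW to N27: 282 each.
    N27: 66+282 = 348 > 70
Round 5 — N27 trips offline.
  N27 sheds 348 MW to N20: 348 each.
    N20: 120+348 = 468 > 130
Round 6 — N20 trips offline.
  N20 sheds 468 MW: no online neighbours, lost.
No further trips.

yes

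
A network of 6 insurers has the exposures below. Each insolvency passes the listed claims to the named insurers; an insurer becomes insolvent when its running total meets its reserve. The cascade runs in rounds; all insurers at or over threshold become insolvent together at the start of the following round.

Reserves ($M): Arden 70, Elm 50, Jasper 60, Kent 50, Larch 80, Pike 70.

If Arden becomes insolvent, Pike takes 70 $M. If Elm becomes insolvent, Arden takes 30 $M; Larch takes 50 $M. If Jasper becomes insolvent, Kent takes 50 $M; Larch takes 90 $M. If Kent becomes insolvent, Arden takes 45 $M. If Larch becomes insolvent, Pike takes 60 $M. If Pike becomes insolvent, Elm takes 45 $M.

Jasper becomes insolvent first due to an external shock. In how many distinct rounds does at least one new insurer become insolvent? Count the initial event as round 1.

Round 1 — Jasper becomes insolvent (initial).
  Kent: +50 → 50 ≥ 50
  Larch: +90 → 90 ≥ 80
Round 2 — Kent, Larch become insolvent.
  Arden: +45 → 45 < 70
  Pike: +60 → 60 < 70
No further insolvencies.

2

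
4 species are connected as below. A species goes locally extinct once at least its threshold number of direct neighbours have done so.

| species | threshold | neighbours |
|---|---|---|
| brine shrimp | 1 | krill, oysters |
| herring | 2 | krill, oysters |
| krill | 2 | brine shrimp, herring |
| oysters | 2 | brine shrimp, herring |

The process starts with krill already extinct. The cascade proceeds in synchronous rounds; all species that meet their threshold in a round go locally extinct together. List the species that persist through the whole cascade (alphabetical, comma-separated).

herring, oysters

Round 1 — krill goes locally extinct (initial).
Round 2 — checking thresholds:
  brine shrimp: 1 of 2 neighbours ≥ 1, goes locally extinct.
  herring: 1 of 2 neighbours < 2, holds.
Round 3 — no new extinctions; cascade stops.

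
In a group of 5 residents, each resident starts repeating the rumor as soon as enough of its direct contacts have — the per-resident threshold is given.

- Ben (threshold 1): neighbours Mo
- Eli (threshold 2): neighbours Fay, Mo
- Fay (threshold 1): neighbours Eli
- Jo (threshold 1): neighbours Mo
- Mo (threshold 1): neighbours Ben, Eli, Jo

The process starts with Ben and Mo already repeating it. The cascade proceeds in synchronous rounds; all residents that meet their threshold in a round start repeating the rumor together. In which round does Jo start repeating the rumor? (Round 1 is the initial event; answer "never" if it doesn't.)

Round 1 — Ben, Mo start repeating the rumor (initial).
Round 2 — checking thresholds:
  Eli: 1 of 2 neighbours < 2, not yet.
  Jo: 1 of 1 neighbours ≥ 1, starts repeating the rumor.
Round 3 — no new spreads; cascade stops.

2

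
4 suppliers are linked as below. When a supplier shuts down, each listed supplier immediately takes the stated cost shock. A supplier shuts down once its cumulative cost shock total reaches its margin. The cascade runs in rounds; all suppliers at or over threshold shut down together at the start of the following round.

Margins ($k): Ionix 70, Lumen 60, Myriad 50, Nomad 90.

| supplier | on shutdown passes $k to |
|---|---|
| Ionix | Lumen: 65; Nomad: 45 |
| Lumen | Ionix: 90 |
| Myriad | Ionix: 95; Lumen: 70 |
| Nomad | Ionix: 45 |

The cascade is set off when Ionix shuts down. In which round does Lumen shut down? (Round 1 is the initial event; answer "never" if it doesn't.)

2

Round 1 — Ionix shuts down (initial).
  Lumen: +65 → 65 ≥ 60
  Nomad: +45 → 45 < 90
Round 2 — Lumen shuts down.
No further shutdowns.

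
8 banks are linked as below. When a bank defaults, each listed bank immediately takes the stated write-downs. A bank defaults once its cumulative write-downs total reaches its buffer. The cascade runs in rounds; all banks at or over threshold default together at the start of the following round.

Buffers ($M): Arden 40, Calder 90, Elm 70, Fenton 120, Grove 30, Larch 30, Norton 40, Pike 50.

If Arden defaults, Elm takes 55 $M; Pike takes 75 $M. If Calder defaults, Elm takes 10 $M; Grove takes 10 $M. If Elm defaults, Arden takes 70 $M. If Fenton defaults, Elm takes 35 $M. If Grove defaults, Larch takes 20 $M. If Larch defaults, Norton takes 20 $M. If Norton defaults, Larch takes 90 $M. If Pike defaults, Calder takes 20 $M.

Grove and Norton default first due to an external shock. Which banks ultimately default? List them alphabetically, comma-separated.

Grove, Larch, Norton

Round 1 — Grove, Norton default (initial).
  Larch: +20+90 → 110 ≥ 30
Round 2 — Larch defaults.
No further defaults.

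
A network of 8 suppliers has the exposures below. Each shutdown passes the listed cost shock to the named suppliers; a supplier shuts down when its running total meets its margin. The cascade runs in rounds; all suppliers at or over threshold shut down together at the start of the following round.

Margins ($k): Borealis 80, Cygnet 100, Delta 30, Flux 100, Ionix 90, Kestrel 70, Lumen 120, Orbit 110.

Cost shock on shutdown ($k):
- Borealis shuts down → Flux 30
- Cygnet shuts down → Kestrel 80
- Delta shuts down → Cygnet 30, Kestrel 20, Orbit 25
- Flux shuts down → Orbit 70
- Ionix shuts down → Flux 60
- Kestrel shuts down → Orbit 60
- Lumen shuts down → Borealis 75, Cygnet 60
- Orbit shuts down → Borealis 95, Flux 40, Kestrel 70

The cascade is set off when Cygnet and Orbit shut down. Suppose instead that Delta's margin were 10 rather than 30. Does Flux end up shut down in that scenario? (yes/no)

no

With Delta's margin at 10:
Round 1 — Cygnet, Orbit shut down (initial).
  Borealis: +95 → 95 ≥ 80
  Flux: +40 → 40 < 100
  Kestrel: +80+70 → 150 ≥ 70
Round 2 — Borealis, Kestrel shut down.
  Flux: +30 → 70 < 100
No further shutdowns.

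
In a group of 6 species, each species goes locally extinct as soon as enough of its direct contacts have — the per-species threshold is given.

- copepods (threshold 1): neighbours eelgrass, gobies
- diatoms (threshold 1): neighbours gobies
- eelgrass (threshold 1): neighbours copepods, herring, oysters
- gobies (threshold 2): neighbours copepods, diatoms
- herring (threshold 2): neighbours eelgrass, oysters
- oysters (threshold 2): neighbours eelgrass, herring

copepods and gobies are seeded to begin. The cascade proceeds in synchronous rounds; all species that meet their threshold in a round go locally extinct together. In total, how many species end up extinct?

Round 1 — copepods, gobies go locally extinct (initial).
Round 2 — checking thresholds:
  diatoms: 1 of 1 neighbours ≥ 1, goes locally extinct.
  eelgrass: 1 of 3 neighbours ≥ 1, goes locally extinct.
Round 3 — no new extinctions; cascade stops.

4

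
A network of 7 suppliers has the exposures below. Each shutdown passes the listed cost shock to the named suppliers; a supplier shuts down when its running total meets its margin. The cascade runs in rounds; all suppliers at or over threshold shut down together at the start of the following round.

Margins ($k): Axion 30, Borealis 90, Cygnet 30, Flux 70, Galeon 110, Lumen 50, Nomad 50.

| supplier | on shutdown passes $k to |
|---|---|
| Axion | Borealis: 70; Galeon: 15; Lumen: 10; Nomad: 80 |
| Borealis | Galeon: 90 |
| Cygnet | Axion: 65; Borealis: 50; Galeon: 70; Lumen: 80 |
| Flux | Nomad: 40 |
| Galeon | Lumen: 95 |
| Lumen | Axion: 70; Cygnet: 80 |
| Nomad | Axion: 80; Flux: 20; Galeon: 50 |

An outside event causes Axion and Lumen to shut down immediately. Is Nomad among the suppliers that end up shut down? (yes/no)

yes

Round 1 — Axion, Lumen shut down (initial).
  Borealis: +70 → 70 < 90
  Cygnet: +80 → 80 ≥ 30
  Galeon: +15 → 15 < 110
  Nomad: +80 → 80 ≥ 50
Round 2 — Cygnet, Nomad shut down.
  Borealis: +50 → 120 ≥ 90
  Flux: +20 → 20 < 70
  Galeon: +70+50 → 135 ≥ 110
Round 3 — Borealis, Galeon shut down.
No further shutdowns.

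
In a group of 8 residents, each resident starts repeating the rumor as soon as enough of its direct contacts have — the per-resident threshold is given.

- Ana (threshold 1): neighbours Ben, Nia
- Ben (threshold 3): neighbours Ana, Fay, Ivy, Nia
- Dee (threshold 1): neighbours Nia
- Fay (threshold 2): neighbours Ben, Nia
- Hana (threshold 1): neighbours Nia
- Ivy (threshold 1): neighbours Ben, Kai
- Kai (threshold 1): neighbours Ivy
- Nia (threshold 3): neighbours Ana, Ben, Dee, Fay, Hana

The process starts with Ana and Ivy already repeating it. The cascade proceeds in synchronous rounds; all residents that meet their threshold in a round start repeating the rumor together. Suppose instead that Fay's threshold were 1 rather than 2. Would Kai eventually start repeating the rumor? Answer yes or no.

yes

With Fay's threshold at 1:
Round 1 — Ana, Ivy start repeating the rumor (initial).
Round 2 — checking thresholds:
  Ben: 2 of 4 neighbours < 3, not yet.
  Kai: 1 of 1 neighbours ≥ 1, starts repeating the rumor.
  Nia: 1 of 5 neighbours < 3, not yet.
Round 3 — no new spreads; cascade stops.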